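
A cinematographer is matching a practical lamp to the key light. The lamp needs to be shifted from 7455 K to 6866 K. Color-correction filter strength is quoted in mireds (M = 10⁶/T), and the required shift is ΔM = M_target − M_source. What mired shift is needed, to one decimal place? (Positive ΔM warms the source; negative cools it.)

M_source = 10⁶/7455 = 134.138; M_target = 10⁶/6866 = 145.645.
ΔM = 145.645 − 134.138 = 11.507 → +11.5 mireds, a warming shift.

+11.5 mireds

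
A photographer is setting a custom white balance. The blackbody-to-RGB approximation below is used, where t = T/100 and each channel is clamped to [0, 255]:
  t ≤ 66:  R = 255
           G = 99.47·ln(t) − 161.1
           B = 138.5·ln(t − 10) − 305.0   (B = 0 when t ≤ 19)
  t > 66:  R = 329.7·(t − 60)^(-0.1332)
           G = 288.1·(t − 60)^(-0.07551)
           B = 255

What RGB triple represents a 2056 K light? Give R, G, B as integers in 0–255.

R=255, G=140, B=21

t = 2056/100 = 20.56; the t ≤ 66 branch applies.
R = 255 by definition for t ≤ 66.
G = 99.47·ln 20.56 − 161.1 = 99.47·3.0233 − 161.1 = 139.632.
B = 138.5·ln(20.56 − 10) − 305.0 = 138.5·ln 10.56 − 305.0 = 138.5·2.3571 − 305.0 = 21.455.
Rounded: (255, 140, 21).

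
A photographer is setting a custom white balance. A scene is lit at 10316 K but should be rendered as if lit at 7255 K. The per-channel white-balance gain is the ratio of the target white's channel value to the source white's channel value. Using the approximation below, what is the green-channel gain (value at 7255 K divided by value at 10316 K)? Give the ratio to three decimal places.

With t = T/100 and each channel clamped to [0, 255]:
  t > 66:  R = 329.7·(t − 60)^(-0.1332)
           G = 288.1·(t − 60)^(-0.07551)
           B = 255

At 10316 K (t = 103.16):
  G = 288.1·(103.16 − 60)^(-0.07551) = 288.1·43.16^(-0.07551) = 288.1·0.75255 = 216.809.
At 7255 K (t = 72.55):
  G = 288.1·(72.55 − 60)^(-0.07551) = 288.1·12.55^(-0.07551) = 288.1·0.82612 = 238.004.
Gain = 238.004 / 216.809 = 1.0978 → 1.098.

1.098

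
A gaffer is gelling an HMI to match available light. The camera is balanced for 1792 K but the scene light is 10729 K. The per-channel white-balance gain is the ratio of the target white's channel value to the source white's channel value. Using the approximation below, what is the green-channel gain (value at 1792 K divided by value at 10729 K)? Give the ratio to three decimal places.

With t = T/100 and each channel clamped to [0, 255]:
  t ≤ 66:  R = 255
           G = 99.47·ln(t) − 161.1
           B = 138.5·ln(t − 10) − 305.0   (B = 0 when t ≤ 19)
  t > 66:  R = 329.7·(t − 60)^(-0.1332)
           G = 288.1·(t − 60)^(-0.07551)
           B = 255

At 10729 K (t = 107.29):
  G = 288.1·(107.29 − 60)^(-0.07551) = 288.1·47.29^(-0.07551) = 288.1·0.74737 = 215.319.
At 1792 K (t = 17.92):
  G = 99.47·ln 17.92 − 161.1 = 99.47·2.8859 − 161.1 = 125.962.
Gain = 125.962 / 215.319 = 0.5850 → 0.585.

0.585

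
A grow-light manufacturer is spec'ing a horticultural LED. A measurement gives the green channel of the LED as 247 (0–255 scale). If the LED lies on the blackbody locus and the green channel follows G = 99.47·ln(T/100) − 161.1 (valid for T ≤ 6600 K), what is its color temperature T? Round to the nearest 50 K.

6050 K

ln t = (247 + 161.1) / 99.47 = 4.1027.
t = e^4.1027 = 60.506.
T = 100·t = 6051 K → 6050 K to the nearest 50 K.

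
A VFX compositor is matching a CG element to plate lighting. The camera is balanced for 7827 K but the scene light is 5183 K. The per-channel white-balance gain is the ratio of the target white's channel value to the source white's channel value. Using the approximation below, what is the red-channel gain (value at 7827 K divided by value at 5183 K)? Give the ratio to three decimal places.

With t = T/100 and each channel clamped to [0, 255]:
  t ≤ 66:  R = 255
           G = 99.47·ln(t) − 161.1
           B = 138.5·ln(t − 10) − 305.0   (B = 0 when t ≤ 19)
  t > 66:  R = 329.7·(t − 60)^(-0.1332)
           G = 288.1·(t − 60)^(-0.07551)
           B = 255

0.878

At 5183 K (t = 51.83):
  R = 255 by definition for t ≤ 66.
At 7827 K (t = 78.27):
  R = 329.7·(78.27 − 60)^(-0.1332) = 329.7·18.27^(-0.1332) = 329.7·0.67910 = 223.901.
Gain = 223.901 / 255.000 = 0.8780 → 0.878.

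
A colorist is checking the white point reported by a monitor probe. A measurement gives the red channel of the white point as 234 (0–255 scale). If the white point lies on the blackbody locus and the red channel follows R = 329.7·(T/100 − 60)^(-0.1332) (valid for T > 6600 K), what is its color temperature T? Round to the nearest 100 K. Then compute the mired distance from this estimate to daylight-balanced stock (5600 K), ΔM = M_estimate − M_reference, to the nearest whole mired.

(t − 60)^(-0.1332) = 234/329.7 = 0.70974.
t − 60 = 0.70974^(1/-0.1332) = 0.70974^(-7.508) = 13.119, so t = 73.119.
T = 100·t = 7312 K → 7300 K to the nearest 100 K.
M_estimate = 10⁶/7300 = 136.99; M_reference = 10⁶/5600 = 178.57.
ΔM = 136.99 − 178.57 = -41.59 → -42 mireds.

-42 mireds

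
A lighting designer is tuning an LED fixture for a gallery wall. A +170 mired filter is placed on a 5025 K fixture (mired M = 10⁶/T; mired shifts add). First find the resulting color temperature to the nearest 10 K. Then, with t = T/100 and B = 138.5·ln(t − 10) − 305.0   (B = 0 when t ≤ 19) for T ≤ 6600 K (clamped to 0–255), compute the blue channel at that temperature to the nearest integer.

88

M_in = 10⁶/5025 = 199.00; M_out = 199.00 + (+170) = 369.00.
T_out = 10⁶/369.00 = 2710.0 K → 2710 K; t = 27.1.
B = 138.5·ln(27.1 − 10) − 305.0 = 138.5·ln 17.1 − 305.0 = 138.5·2.8391 − 305.0 = 88.212.
Rounded: 88.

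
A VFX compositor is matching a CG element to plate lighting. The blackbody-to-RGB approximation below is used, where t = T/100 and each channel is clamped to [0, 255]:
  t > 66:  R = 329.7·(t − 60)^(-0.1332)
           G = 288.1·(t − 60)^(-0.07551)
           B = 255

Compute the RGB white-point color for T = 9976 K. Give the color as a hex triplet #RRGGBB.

#CADAFF

t = 9976/100 = 99.76; the t > 66 branch applies.
R = 329.7·(99.76 − 60)^(-0.1332) = 329.7·39.76^(-0.1332) = 329.7·0.61229 = 201.870.
G = 288.1·(99.76 − 60)^(-0.07551) = 288.1·39.76^(-0.07551) = 288.1·0.75723 = 218.157.
B = 255 by definition for t > 66.
Rounded: (202, 218, 255).
In hex: #CADAFF.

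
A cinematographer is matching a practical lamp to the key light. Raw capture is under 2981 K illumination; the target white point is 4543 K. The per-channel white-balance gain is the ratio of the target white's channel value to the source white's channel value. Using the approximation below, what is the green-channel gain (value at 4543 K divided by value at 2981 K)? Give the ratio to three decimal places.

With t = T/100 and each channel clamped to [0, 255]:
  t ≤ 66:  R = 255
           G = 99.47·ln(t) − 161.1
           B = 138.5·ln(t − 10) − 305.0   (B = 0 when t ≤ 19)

1.237

At 2981 K (t = 29.81):
  G = 99.47·ln 29.81 − 161.1 = 99.47·3.3948 − 161.1 = 176.585.
At 4543 K (t = 45.43):
  G = 99.47·ln 45.43 − 161.1 = 99.47·3.8162 − 161.1 = 218.495.
Gain = 218.495 / 176.585 = 1.2373 → 1.237.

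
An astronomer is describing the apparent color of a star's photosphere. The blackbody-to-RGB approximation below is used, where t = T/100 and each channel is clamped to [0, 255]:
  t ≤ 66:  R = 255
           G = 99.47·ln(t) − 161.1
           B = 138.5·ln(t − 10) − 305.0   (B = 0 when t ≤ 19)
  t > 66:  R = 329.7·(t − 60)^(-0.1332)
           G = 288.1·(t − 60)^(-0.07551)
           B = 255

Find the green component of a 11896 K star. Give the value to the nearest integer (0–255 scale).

212

t = 11896/100 = 118.96; the t > 66 branch applies.
G = 288.1·(118.96 − 60)^(-0.07551) = 288.1·58.96^(-0.07551) = 288.1·0.73503 = 211.762.
Rounded: 212.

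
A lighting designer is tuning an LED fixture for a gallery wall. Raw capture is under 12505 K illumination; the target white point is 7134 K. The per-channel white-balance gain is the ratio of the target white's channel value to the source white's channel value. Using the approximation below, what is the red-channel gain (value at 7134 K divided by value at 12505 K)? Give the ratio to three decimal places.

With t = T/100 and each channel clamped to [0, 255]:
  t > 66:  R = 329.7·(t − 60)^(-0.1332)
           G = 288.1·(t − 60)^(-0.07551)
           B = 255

At 12505 K (t = 125.05):
  R = 329.7·(125.05 − 60)^(-0.1332) = 329.7·65.05^(-0.1332) = 329.7·0.57342 = 189.058.
At 7134 K (t = 71.34):
  R = 329.7·(71.34 − 60)^(-0.1332) = 329.7·11.34^(-0.1332) = 329.7·0.72364 = 238.586.
Gain = 238.586 / 189.058 = 1.2620 → 1.262.

1.262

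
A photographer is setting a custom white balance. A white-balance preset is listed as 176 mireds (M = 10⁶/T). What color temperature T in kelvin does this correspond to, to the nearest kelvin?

T = 10⁶ / 176 = 5681.82 K → 5682 K.

5682 K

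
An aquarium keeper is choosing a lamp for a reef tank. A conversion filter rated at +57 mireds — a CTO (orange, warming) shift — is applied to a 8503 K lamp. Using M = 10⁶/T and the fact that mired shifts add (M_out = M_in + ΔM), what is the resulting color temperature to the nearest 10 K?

5730 K

M_in = 10⁶/8503 = 117.61 mireds.
M_out = 117.61 + (+57) = 174.61 mireds.
T_out = 10⁶/174.61 = 5727.2 K → 5730 K.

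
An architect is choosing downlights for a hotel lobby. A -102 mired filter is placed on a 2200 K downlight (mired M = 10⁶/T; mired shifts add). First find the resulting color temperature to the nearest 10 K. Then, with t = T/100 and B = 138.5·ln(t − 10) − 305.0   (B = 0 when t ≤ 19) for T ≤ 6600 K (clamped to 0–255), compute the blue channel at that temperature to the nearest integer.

M_in = 10⁶/2200 = 454.55; M_out = 454.55 + (-102) = 352.55.
T_out = 10⁶/352.55 = 2836.5 K → 2840 K; t = 28.4.
B = 138.5·ln(28.4 − 10) − 305.0 = 138.5·ln 18.4 − 305.0 = 138.5·2.9124 − 305.0 = 98.361.
Rounded: 98.

98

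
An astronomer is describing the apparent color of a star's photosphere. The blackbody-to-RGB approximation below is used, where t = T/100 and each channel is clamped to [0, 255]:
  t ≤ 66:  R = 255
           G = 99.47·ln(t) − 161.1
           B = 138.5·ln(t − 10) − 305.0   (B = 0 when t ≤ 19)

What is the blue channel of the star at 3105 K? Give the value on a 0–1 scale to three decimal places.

0.459

t = 3105/100 = 31.05; the t ≤ 66 branch applies.
B = 138.5·ln(31.05 − 10) − 305.0 = 138.5·ln 21.05 − 305.0 = 138.5·3.0469 − 305.0 = 116.996.
On a 0–1 scale: 116.996/255 = 0.4588 → 0.459.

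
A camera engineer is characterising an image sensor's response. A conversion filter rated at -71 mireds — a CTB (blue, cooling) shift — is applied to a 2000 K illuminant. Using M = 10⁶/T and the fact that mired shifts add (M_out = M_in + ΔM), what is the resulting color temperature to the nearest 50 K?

M_in = 10⁶/2000 = 500.00 mireds.
M_out = 500.00 + (-71) = 429.00 mireds.
T_out = 10⁶/429.00 = 2331.0 K → 2350 K.

2350 K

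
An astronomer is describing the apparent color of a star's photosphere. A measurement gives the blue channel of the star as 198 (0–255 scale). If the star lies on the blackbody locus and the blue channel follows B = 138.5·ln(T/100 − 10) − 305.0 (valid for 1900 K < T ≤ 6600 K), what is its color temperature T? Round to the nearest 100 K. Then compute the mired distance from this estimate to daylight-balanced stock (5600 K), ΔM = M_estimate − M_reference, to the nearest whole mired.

ln(t − 10) = (198 + 305.0) / 138.5 = 3.6318.
t − 10 = e^3.6318 = 37.780, so t = 47.780.
T = 100·t = 4778 K → 4800 K to the nearest 100 K.
M_estimate = 10⁶/4800 = 208.33; M_reference = 10⁶/5600 = 178.57.
ΔM = 208.33 − 178.57 = 29.76 → +30 mireds.

+30 mireds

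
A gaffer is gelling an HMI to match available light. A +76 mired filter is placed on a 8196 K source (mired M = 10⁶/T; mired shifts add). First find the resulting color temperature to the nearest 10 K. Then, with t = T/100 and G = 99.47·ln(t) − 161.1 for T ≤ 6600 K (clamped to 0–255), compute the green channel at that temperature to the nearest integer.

229

M_in = 10⁶/8196 = 122.01; M_out = 122.01 + (+76) = 198.01.
T_out = 10⁶/198.01 = 5050.2 K → 5050 K; t = 50.5.
G = 99.47·ln 50.5 − 161.1 = 99.47·3.9220 − 161.1 = 229.019.
Rounded: 229.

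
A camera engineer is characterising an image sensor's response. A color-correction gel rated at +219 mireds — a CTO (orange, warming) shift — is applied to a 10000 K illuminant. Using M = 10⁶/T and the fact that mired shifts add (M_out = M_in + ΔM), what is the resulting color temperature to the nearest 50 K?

M_in = 10⁶/10000 = 100.00 mireds.
M_out = 100.00 + (+219) = 319.00 mireds.
T_out = 10⁶/319.00 = 3134.8 K → 3150 K.

3150 K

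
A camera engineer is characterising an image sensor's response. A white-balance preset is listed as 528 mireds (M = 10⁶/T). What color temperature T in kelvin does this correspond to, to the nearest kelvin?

1894 K

T = 10⁶ / 528 = 1893.94 K → 1894 K.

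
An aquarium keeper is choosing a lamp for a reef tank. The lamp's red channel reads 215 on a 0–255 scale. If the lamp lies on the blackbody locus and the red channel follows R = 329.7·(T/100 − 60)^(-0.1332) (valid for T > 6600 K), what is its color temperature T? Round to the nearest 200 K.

8400 K

(t − 60)^(-0.1332) = 215/329.7 = 0.65211.
t − 60 = 0.65211^(1/-0.1332) = 0.65211^(-7.508) = 24.774, so t = 84.774.
T = 100·t = 8477 K → 8400 K to the nearest 200 K.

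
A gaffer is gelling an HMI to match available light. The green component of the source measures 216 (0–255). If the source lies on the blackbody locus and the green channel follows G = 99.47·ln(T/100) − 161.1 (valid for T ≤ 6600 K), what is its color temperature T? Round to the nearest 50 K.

4450 K

ln t = (216 + 161.1) / 99.47 = 3.7911.
t = e^3.7911 = 44.305.
T = 100·t = 4430 K → 4450 K to the nearest 50 K.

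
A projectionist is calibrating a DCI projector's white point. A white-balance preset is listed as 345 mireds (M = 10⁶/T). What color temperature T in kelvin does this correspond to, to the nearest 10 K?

T = 10⁶ / 345 = 2898.55 K → 2900 K.

2900 K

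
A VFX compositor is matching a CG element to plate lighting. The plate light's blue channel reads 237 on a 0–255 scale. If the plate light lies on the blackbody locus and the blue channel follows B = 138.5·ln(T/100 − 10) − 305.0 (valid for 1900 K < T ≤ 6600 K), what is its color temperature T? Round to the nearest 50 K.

ln(t − 10) = (237 + 305.0) / 138.5 = 3.9134.
t − 10 = e^3.9134 = 50.067, so t = 60.067.
T = 100·t = 6007 K → 6000 K to the nearest 50 K.

6000 K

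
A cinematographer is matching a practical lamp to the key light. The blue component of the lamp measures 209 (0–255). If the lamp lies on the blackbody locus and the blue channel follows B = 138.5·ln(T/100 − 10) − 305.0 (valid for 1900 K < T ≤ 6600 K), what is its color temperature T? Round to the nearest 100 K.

ln(t − 10) = (209 + 305.0) / 138.5 = 3.7112.
t − 10 = e^3.7112 = 40.903, so t = 50.903.
T = 100·t = 5090 K → 5100 K to the nearest 100 K.

5100 K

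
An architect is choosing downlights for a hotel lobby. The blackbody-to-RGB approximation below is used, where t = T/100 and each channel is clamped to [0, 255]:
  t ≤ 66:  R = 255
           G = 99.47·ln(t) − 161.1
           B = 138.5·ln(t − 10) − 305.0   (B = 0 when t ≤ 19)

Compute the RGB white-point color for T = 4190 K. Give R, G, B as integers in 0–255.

R=255, G=210, B=175

t = 4190/100 = 41.9; the t ≤ 66 branch applies.
R = 255 by definition for t ≤ 66.
G = 99.47·ln 41.9 − 161.1 = 99.47·3.7353 − 161.1 = 210.449.
B = 138.5·ln(41.9 − 10) − 305.0 = 138.5·ln 31.9 − 305.0 = 138.5·3.4626 − 305.0 = 174.571.
Rounded: (255, 210, 175).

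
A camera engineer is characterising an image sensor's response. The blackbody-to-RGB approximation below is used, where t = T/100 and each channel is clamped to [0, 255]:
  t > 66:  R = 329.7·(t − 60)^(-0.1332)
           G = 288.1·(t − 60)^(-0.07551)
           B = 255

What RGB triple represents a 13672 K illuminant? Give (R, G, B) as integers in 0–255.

t = 13672/100 = 136.72; the t > 66 branch applies.
R = 329.7·(136.72 − 60)^(-0.1332) = 329.7·76.72^(-0.1332) = 329.7·0.56096 = 184.948.
G = 288.1·(136.72 − 60)^(-0.07551) = 288.1·76.72^(-0.07551) = 288.1·0.72056 = 207.594.
B = 255 by definition for t > 66.
Rounded: (185, 208, 255).

(185, 208, 255)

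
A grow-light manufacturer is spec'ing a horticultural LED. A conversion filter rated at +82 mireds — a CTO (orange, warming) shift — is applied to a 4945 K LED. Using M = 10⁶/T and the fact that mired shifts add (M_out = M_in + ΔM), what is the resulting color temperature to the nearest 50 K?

3500 K

M_in = 10⁶/4945 = 202.22 mireds.
M_out = 202.22 + (+82) = 284.22 mireds.
T_out = 10⁶/284.22 = 3518.3 K → 3500 K.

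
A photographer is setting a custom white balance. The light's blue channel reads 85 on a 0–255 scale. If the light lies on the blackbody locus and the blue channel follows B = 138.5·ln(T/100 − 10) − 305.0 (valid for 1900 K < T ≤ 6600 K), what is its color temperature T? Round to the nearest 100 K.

ln(t − 10) = (85 + 305.0) / 138.5 = 2.8159.
t − 10 = e^2.8159 = 16.708, so t = 26.708.
T = 100·t = 2671 K → 2700 K to the nearest 100 K.

2700 K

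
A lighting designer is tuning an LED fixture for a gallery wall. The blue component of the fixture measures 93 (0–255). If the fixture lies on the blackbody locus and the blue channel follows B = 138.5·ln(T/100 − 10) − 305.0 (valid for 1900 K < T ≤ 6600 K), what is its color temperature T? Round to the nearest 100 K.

ln(t − 10) = (93 + 305.0) / 138.5 = 2.8736.
t − 10 = e^2.8736 = 17.701, so t = 27.701.
T = 100·t = 2770 K → 2800 K to the nearest 100 K.

2800 K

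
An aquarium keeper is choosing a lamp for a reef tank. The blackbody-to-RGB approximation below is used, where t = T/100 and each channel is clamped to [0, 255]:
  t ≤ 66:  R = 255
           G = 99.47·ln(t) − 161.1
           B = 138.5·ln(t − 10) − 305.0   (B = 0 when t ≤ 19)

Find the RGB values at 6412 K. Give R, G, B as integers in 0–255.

R=255, G=253, B=248

t = 6412/100 = 64.12; the t ≤ 66 branch applies.
R = 255 by definition for t ≤ 66.
G = 99.47·ln 64.12 − 161.1 = 99.47·4.1608 − 161.1 = 252.770.
B = 138.5·ln(64.12 − 10) − 305.0 = 138.5·ln 54.12 − 305.0 = 138.5·3.9912 − 305.0 = 247.782.
Rounded: (255, 253, 248).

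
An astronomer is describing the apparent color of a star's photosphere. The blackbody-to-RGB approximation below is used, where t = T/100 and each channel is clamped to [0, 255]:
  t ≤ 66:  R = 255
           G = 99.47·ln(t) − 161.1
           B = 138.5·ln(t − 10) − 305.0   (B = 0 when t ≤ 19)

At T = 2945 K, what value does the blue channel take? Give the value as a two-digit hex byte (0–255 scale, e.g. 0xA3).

t = 2945/100 = 29.45; the t ≤ 66 branch applies.
B = 138.5·ln(29.45 − 10) − 305.0 = 138.5·ln 19.45 − 305.0 = 138.5·2.9678 − 305.0 = 106.047.
Rounded: 106; in hex, 0x6A.

0x6A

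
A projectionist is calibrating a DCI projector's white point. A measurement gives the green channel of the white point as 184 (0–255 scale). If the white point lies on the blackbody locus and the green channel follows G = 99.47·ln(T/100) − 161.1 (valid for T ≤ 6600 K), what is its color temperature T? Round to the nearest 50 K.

3200 K

ln t = (184 + 161.1) / 99.47 = 3.4694.
t = e^3.4694 = 32.117.
T = 100·t = 3212 K → 3200 K to the nearest 50 K.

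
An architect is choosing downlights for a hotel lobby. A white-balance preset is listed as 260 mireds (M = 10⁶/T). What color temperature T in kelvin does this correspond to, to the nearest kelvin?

3846 K

T = 10⁶ / 260 = 3846.15 K → 3846 K.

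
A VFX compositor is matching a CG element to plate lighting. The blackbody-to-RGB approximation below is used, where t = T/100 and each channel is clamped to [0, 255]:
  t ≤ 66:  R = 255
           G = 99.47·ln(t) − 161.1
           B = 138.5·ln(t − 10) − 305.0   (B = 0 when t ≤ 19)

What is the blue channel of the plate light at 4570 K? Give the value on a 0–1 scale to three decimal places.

0.746

t = 4570/100 = 45.7; the t ≤ 66 branch applies.
B = 138.5·ln(45.7 − 10) − 305.0 = 138.5·ln 35.7 − 305.0 = 138.5·3.5752 − 305.0 = 190.158.
On a 0–1 scale: 190.158/255 = 0.7457 → 0.746.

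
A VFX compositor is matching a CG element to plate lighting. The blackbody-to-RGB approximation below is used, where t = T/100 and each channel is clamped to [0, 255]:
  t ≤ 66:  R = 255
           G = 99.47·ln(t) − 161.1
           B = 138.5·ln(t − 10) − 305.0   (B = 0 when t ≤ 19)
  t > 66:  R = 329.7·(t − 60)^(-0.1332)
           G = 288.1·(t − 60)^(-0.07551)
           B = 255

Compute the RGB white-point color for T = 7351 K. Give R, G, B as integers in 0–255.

R=233, G=237, B=255

t = 7351/100 = 73.51; the t > 66 branch applies.
R = 329.7·(73.51 − 60)^(-0.1332) = 329.7·13.51^(-0.1332) = 329.7·0.70696 = 233.086.
G = 288.1·(73.51 − 60)^(-0.07551) = 288.1·13.51^(-0.07551) = 288.1·0.82153 = 236.683.
B = 255 by definition for t > 66.
Rounded: (233, 237, 255).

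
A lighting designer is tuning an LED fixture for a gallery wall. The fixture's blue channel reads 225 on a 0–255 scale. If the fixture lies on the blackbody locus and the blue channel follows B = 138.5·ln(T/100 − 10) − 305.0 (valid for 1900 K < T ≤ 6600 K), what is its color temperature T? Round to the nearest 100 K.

ln(t − 10) = (225 + 305.0) / 138.5 = 3.8267.
t − 10 = e^3.8267 = 45.911, so t = 55.911.
T = 100·t = 5591 K → 5600 K to the nearest 100 K.

5600 K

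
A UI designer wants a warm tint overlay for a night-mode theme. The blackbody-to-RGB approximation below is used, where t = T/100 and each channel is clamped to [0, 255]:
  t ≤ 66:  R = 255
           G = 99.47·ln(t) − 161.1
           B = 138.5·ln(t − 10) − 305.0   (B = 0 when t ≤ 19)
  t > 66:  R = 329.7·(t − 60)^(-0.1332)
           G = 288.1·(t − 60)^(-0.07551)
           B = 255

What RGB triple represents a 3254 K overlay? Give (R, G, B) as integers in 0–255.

t = 3254/100 = 32.54; the t ≤ 66 branch applies.
R = 255 by definition for t ≤ 66.
G = 99.47·ln 32.54 − 161.1 = 99.47·3.4825 − 161.1 = 185.301.
B = 138.5·ln(32.54 − 10) − 305.0 = 138.5·ln 22.54 − 305.0 = 138.5·3.1153 − 305.0 = 126.468.
Rounded: (255, 185, 126).

(255, 185, 126)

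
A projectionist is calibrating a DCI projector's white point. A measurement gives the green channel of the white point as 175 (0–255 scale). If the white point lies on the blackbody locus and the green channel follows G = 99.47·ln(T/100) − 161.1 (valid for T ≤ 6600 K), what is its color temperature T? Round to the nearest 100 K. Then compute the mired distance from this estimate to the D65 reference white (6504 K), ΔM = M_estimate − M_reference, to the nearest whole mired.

ln t = (175 + 161.1) / 99.47 = 3.3789.
t = e^3.3789 = 29.339.
T = 100·t = 2934 K → 2900 K to the nearest 100 K.
M_estimate = 10⁶/2900 = 344.83; M_reference = 10⁶/6504 = 153.75.
ΔM = 344.83 − 153.75 = 191.08 → +191 mireds.

+191 mireds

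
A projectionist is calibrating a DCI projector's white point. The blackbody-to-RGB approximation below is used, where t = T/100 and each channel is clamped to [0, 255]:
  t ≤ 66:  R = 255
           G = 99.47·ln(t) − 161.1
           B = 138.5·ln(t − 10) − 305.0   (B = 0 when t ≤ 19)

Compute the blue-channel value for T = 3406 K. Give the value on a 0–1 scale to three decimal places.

0.531

t = 3406/100 = 34.06; the t ≤ 66 branch applies.
B = 138.5·ln(34.06 − 10) − 305.0 = 138.5·ln 24.06 − 305.0 = 138.5·3.1806 − 305.0 = 135.506.
On a 0–1 scale: 135.506/255 = 0.5314 → 0.531.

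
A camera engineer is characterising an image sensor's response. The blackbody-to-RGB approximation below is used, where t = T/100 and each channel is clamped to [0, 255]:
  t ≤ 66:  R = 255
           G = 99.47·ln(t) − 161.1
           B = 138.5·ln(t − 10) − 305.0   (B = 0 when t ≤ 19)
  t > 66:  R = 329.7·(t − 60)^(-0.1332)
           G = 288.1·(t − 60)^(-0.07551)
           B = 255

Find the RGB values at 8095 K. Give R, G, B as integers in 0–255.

t = 8095/100 = 80.95; the t > 66 branch applies.
R = 329.7·(80.95 − 60)^(-0.1332) = 329.7·20.95^(-0.1332) = 329.7·0.66683 = 219.855.
G = 288.1·(80.95 − 60)^(-0.07551) = 288.1·20.95^(-0.07551) = 288.1·0.79476 = 228.971.
B = 255 by definition for t > 66.
Rounded: (220, 229, 255).

R=220, G=229, B=255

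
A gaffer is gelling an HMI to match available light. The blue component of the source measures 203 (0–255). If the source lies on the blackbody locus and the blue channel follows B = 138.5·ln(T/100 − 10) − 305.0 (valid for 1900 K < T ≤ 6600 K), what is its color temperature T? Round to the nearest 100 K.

ln(t − 10) = (203 + 305.0) / 138.5 = 3.6679.
t − 10 = e^3.6679 = 39.168, so t = 49.168.
T = 100·t = 4917 K → 4900 K to the nearest 100 K.

4900 K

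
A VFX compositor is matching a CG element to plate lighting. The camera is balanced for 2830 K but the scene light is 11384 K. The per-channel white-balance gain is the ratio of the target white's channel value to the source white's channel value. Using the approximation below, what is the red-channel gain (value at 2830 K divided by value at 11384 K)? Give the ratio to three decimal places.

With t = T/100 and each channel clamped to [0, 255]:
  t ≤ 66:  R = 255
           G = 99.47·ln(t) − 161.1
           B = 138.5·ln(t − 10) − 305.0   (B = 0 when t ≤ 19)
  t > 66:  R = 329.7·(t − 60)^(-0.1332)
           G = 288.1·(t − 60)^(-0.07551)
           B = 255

At 11384 K (t = 113.84):
  R = 329.7·(113.84 − 60)^(-0.1332) = 329.7·53.84^(-0.1332) = 329.7·0.58805 = 193.881.
At 2830 K (t = 28.3):
  R = 255 by definition for t ≤ 66.
Gain = 255.000 / 193.881 = 1.3152 → 1.315.

1.315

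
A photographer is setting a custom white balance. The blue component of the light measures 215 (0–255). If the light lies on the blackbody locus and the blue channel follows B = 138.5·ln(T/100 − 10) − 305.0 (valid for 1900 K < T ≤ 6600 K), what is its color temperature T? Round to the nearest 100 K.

ln(t − 10) = (215 + 305.0) / 138.5 = 3.7545.
t − 10 = e^3.7545 = 42.713, so t = 52.713.
T = 100·t = 5271 K → 5300 K to the nearest 100 K.

5300 K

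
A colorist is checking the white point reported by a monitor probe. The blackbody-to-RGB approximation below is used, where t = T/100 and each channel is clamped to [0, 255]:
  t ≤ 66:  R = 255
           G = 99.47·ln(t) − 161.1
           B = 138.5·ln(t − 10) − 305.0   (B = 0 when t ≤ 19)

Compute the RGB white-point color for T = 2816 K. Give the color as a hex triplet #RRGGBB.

t = 2816/100 = 28.16; the t ≤ 66 branch applies.
R = 255 by definition for t ≤ 66.
G = 99.47·ln 28.16 − 161.1 = 99.47·3.3379 − 161.1 = 170.921.
B = 138.5·ln(28.16 − 10) − 305.0 = 138.5·ln 18.16 − 305.0 = 138.5·2.8992 − 305.0 = 96.542.
Rounded: (255, 171, 97).
In hex: #FFAB61.

#FFAB61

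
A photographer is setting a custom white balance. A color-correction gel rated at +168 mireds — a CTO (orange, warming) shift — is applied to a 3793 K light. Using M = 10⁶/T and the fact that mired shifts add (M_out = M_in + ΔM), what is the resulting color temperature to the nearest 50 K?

2300 K

M_in = 10⁶/3793 = 263.64 mireds.
M_out = 263.64 + (+168) = 431.64 mireds.
T_out = 10⁶/431.64 = 2316.7 K → 2300 K.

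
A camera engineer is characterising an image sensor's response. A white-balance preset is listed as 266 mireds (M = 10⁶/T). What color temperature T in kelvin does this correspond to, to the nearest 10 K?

T = 10⁶ / 266 = 3759.40 K → 3760 K.

3760 K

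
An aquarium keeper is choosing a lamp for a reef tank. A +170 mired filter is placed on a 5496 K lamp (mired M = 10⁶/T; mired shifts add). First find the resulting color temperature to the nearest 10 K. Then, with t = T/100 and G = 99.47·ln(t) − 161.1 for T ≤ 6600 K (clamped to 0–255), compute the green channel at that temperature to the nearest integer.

172

M_in = 10⁶/5496 = 181.95; M_out = 181.95 + (+170) = 351.95.
T_out = 10⁶/351.95 = 2841.3 K → 2840 K; t = 28.4.
G = 99.47·ln 28.4 − 161.1 = 99.47·3.3464 − 161.1 = 171.765.
Rounded: 172.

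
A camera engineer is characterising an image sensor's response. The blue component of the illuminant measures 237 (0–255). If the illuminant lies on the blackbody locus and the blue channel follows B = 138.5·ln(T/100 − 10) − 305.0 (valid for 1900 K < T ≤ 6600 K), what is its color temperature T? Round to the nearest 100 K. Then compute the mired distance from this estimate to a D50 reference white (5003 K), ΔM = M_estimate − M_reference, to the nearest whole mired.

-33 mireds

ln(t − 10) = (237 + 305.0) / 138.5 = 3.9134.
t − 10 = e^3.9134 = 50.067, so t = 60.067.
T = 100·t = 6007 K → 6000 K to the nearest 100 K.
M_estimate = 10⁶/6000 = 166.67; M_reference = 10⁶/5003 = 199.88.
ΔM = 166.67 − 199.88 = -33.21 → -33 mireds.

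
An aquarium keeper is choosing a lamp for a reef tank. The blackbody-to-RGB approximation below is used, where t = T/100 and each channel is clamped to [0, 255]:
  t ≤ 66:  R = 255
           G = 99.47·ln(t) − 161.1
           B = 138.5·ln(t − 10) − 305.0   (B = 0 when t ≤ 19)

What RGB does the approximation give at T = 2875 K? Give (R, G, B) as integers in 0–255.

(255, 173, 101)

t = 2875/100 = 28.75; the t ≤ 66 branch applies.
R = 255 by definition for t ≤ 66.
G = 99.47·ln 28.75 − 161.1 = 99.47·3.3586 − 161.1 = 172.984.
B = 138.5·ln(28.75 − 10) − 305.0 = 138.5·ln 18.75 − 305.0 = 138.5·2.9312 − 305.0 = 100.970.
Rounded: (255, 173, 101).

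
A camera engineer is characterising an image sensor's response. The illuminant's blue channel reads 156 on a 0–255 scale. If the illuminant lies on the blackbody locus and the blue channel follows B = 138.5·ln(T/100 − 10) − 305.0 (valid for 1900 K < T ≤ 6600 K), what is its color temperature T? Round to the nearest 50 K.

ln(t − 10) = (156 + 305.0) / 138.5 = 3.3285.
t − 10 = e^3.3285 = 27.897, so t = 37.897.
T = 100·t = 3790 K → 3800 K to the nearest 50 K.

3800 K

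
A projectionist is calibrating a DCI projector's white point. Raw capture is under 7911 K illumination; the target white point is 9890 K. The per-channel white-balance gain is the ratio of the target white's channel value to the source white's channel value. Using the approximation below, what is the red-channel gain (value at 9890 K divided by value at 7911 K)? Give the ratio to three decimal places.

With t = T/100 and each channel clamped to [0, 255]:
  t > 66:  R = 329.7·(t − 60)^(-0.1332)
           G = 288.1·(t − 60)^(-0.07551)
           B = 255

At 7911 K (t = 79.11):
  R = 329.7·(79.11 − 60)^(-0.1332) = 329.7·19.11^(-0.1332) = 329.7·0.67505 = 222.564.
At 9890 K (t = 98.9):
  R = 329.7·(98.9 − 60)^(-0.1332) = 329.7·38.9^(-0.1332) = 329.7·0.61407 = 202.459.
Gain = 202.459 / 222.564 = 0.9097 → 0.910.

0.910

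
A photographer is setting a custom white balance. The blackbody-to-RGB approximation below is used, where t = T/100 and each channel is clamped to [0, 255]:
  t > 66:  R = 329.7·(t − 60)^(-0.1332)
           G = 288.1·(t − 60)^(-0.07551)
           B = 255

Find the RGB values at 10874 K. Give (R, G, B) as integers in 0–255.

(196, 215, 255)

t = 10874/100 = 108.74; the t > 66 branch applies.
R = 329.7·(108.74 − 60)^(-0.1332) = 329.7·48.74^(-0.1332) = 329.7·0.59590 = 196.468.
G = 288.1·(108.74 − 60)^(-0.07551) = 288.1·48.74^(-0.07551) = 288.1·0.74567 = 214.828.
B = 255 by definition for t > 66.
Rounded: (196, 215, 255).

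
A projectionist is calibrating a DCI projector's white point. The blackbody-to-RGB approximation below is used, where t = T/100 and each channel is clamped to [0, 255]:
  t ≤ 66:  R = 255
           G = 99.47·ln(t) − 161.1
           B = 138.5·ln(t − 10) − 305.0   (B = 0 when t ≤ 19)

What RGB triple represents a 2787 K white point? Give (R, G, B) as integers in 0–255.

(255, 170, 94)

t = 2787/100 = 27.87; the t ≤ 66 branch applies.
R = 255 by definition for t ≤ 66.
G = 99.47·ln 27.87 − 161.1 = 99.47·3.3276 − 161.1 = 169.891.
B = 138.5·ln(27.87 − 10) − 305.0 = 138.5·ln 17.87 − 305.0 = 138.5·2.8831 − 305.0 = 94.313.
Rounded: (255, 170, 94).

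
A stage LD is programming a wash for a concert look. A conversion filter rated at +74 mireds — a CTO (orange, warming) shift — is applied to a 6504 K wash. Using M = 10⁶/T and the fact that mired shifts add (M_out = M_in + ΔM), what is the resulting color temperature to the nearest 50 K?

M_in = 10⁶/6504 = 153.75 mireds.
M_out = 153.75 + (+74) = 227.75 mireds.
T_out = 10⁶/227.75 = 4390.7 K → 4400 K.

4400 K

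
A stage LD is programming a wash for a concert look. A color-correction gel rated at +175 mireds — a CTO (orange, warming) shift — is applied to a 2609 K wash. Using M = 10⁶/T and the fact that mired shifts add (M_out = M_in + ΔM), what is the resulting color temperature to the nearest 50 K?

1800 K

M_in = 10⁶/2609 = 383.29 mireds.
M_out = 383.29 + (+175) = 558.29 mireds.
T_out = 10⁶/558.29 = 1791.2 K → 1800 K.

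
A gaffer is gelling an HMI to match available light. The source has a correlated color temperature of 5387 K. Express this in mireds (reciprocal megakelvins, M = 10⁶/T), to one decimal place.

185.6 mireds

M = 10⁶ / 5387 = 185.632 → 185.6 mireds.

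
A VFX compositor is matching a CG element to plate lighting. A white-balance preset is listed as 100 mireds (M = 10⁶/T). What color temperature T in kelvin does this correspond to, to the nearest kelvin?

T = 10⁶ / 100 = 10000.00 K → 10000 K.

10000 K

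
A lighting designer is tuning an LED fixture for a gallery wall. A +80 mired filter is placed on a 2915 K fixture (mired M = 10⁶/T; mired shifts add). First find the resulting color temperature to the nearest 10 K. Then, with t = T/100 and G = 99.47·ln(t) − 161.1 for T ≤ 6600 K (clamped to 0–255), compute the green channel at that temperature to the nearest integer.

M_in = 10⁶/2915 = 343.05; M_out = 343.05 + (+80) = 423.05.
T_out = 10⁶/423.05 = 2363.8 K → 2360 K; t = 23.6.
G = 99.47·ln 23.6 − 161.1 = 99.47·3.1612 − 161.1 = 153.349.
Rounded: 153.

153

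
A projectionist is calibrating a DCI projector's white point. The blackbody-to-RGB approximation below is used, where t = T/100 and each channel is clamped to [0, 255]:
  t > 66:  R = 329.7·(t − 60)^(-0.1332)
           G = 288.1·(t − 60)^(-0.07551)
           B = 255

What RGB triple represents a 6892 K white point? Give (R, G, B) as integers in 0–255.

t = 6892/100 = 68.92; the t > 66 branch applies.
R = 329.7·(68.92 − 60)^(-0.1332) = 329.7·8.92^(-0.1332) = 329.7·0.74716 = 246.337.
G = 288.1·(68.92 − 60)^(-0.07551) = 288.1·8.92^(-0.07551) = 288.1·0.84769 = 244.220.
B = 255 by definition for t > 66.
Rounded: (246, 244, 255).

(246, 244, 255)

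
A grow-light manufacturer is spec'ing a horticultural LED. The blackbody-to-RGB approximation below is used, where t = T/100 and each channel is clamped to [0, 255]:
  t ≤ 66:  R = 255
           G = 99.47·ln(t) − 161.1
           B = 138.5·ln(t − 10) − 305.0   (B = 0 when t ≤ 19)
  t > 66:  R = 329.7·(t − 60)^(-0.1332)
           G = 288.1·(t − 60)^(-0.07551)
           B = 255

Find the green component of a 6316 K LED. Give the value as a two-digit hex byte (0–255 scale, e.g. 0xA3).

t = 6316/100 = 63.16; the t ≤ 66 branch applies.
G = 99.47·ln 63.16 − 161.1 = 99.47·4.1457 − 161.1 = 251.270.
Rounded: 251; in hex, 0xFB.

0xFB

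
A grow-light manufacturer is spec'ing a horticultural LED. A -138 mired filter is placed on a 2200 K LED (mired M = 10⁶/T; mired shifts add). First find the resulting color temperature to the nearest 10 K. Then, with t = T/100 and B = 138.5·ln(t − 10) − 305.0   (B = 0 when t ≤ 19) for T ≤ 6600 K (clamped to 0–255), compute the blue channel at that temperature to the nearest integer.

M_in = 10⁶/2200 = 454.55; M_out = 454.55 + (-138) = 316.55.
T_out = 10⁶/316.55 = 3159.1 K → 3160 K; t = 31.6.
B = 138.5·ln(31.6 − 10) − 305.0 = 138.5·ln 21.6 − 305.0 = 138.5·3.0727 − 305.0 = 120.568.
Rounded: 121.

121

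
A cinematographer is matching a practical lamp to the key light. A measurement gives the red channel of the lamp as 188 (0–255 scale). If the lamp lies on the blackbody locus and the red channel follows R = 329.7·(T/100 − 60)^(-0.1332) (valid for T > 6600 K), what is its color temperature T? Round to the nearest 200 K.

12800 K

(t − 60)^(-0.1332) = 188/329.7 = 0.57022.
t − 60 = 0.57022^(1/-0.1332) = 0.57022^(-7.508) = 67.848, so t = 127.848.
T = 100·t = 12785 K → 12800 K to the nearest 200 K.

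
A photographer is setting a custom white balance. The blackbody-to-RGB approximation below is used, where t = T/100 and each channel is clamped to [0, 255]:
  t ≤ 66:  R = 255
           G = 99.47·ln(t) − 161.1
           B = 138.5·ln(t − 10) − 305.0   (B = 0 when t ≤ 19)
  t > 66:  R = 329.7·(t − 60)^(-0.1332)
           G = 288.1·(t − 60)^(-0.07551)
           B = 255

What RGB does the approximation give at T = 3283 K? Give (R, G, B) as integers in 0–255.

(255, 186, 128)

t = 3283/100 = 32.83; the t ≤ 66 branch applies.
R = 255 by definition for t ≤ 66.
G = 99.47·ln 32.83 − 161.1 = 99.47·3.4913 − 161.1 = 186.184.
B = 138.5·ln(32.83 − 10) − 305.0 = 138.5·ln 22.83 − 305.0 = 138.5·3.1281 − 305.0 = 128.238.
Rounded: (255, 186, 128).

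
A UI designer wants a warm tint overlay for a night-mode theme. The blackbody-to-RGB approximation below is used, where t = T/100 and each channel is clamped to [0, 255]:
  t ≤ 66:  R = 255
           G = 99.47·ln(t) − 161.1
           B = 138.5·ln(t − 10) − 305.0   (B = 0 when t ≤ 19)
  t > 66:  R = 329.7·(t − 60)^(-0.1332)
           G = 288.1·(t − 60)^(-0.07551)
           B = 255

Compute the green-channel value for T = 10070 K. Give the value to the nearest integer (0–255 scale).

218

t = 10070/100 = 100.7; the t > 66 branch applies.
G = 288.1·(100.7 − 60)^(-0.07551) = 288.1·40.7^(-0.07551) = 288.1·0.75589 = 217.772.
Rounded: 218.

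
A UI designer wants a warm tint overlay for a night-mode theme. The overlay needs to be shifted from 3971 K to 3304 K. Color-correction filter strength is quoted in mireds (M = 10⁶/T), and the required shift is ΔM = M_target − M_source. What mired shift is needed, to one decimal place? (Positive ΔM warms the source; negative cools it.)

M_source = 10⁶/3971 = 251.826; M_target = 10⁶/3304 = 302.663.
ΔM = 302.663 − 251.826 = 50.838 → +50.8 mireds, a warming shift.

+50.8 mireds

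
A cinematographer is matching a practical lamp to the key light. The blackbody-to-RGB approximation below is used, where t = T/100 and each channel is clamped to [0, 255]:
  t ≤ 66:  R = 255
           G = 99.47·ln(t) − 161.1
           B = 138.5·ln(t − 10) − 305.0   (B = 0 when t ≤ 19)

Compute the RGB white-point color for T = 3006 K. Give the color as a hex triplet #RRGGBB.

#FFB16E

t = 3006/100 = 30.06; the t ≤ 66 branch applies.
R = 255 by definition for t ≤ 66.
G = 99.47·ln 30.06 − 161.1 = 99.47·3.4032 − 161.1 = 177.416.
B = 138.5·ln(30.06 − 10) − 305.0 = 138.5·ln 20.06 − 305.0 = 138.5·2.9987 − 305.0 = 110.324.
Rounded: (255, 177, 110).
In hex: #FFB16E.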